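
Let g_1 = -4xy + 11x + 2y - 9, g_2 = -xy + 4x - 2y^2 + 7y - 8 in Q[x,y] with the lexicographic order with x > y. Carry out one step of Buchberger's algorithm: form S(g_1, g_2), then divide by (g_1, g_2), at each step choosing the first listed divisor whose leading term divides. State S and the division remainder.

lcm(LM(g_1), LM(g_2)) = xy.
S = (lcm/LT(g_1))·g_1 − (lcm/LT(g_2))·g_2 = 5/4x - 2y^2 + 13/2y - 23/4.
Reduce S modulo (g_1, g_2) in that order:
  leading term x: no divisor's leading term divides it; move 5/4x to the remainder.
  leading term y^2: no divisor's leading term divides it; move -2y^2 to the remainder.
  leading term y: no divisor's leading term divides it; move 13/2y to the remainder.
  leading term 1: no divisor's leading term divides it; move -23/4 to the remainder.
The remainder 5/4x - 2y^2 + 13/2y - 23/4 is nonzero, so it would be added as the next basis element.
An S-polynomial is built so that the two leading terms cancel; whether anything survives reduction is exactly the Gröbner-basis criterion.

S(g_1, g_2) = 5/4x - 2y^2 + 13/2y - 23/4; remainder on division = 5/4x - 2y^2 + 13/2y - 23/4.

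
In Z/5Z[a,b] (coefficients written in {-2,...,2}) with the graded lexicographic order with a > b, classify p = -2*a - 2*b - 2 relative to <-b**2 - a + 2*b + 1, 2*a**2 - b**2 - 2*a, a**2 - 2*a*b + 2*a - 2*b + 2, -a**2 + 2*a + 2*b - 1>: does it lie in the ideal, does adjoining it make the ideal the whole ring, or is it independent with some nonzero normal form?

First compute the reduced Gröbner basis of I by Buchberger's algorithm.
f_1 = -b**2 - a + 2*b + 1, LT = b**2.
f_2 = 2*a**2 - b**2 - 2*a, LT = a**2.
f_3 = a**2 - 2*a*b + 2*a - 2*b + 2, LT = a**2.
f_4 = -a**2 + 2*a + 2*b - 1, LT = a**2.

S(f_2,f_3): lcm = a**2. S = 2*a*b + 2*b**2 + 2*a + 2*b - 2.
  leading term a*b: no divisor's leading term divides it; move 2*a*b to the remainder.
  leading term b**2: subtract (-2)·f_1 from 2*b**2 + 2*a + 2*b - 2 → b
  leading term b: no divisor's leading term divides it; move b to the remainder.
  remainder 2*a*b + b ≠ 0; add h_5 = 2*a*b + b to the basis.

S(f_2,f_4): lcm = a**2. S = 2*b**2 + a + 2*b - 1.
  leading term b**2: subtract (-2)·f_1 from 2*b**2 + a + 2*b - 1 → -a + b + 1
  leading term a: no divisor's leading term divides it; move -a to the remainder.
  leading term b: no divisor's leading term divides it; move b to the remainder.
  leading term 1: no divisor's leading term divides it; move 1 to the remainder.
  remainder -a + b + 1 ≠ 0; add h_6 = -a + b + 1 to the basis.

S(f_1,h_5): lcm = a*b**2. S = a**2 - 2*a*b + 2*b**2 - a.
  leading term a**2: subtract (-2)·f_2 from a**2 - 2*a*b + 2*b**2 - a → -2*a*b
  leading term a*b: subtract (-1)·h_5 from -2*a*b → b
  leading term b: no divisor's leading term divides it; move b to the remainder.
  remainder b ≠ 0; add h_7 = b to the basis.

The other S-polynomials (S(f_1,f_2), S(f_1,f_3), S(f_1,f_4), S(f_3,f_4), S(f_2,h_5), S(f_3,h_5), S(f_4,h_5), S(f_1,h_6), S(f_2,h_6), S(f_3,h_6), S(f_4,h_6), S(h_5,h_6), S(f_1,h_7), S(f_2,h_7), S(f_3,h_7), S(f_4,h_7), S(h_5,h_7), S(h_6,h_7)) all reduce to 0 modulo the current basis, so we have a Gröbner basis.
Inter-reduce: drop elements whose leading term is divisible by another's, tail-reduce, and make monic.
Reduced Gröbner basis: {a - 1, b}.
Label its elements g_1 = a - 1, g_2 = b.

Reduce p = -2*a - 2*b - 2 modulo G:
  leading term a: subtract (-2)·g_1 from -2*a - 2*b - 2 → -2*b + 1
  leading term b: subtract (-2)·g_2 from -2*b + 1 → 1
  leading term 1: no divisor's leading term divides it; move 1 to the remainder.
  normal form = 1.
The normal form is nonzero, so p ∉ I. Since p minus its normal form lies in I, I + (p) = I + (r) where r = 1; decide whether this ideal is the whole ring.
Here r = 1 is a nonzero constant, hence a unit: 1 ∈ I + (p), the Gröbner basis of I + (p) is {1}, and the enlarged system has no common solution — adjoining p is inconsistent.

Adjoining -2*a - 2*b - 2 makes the ideal the whole ring: the system is inconsistent.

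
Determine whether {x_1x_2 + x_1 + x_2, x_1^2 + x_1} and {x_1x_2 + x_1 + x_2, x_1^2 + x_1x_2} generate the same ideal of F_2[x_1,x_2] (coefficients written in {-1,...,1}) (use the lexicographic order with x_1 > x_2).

No, the ideals differ.

Since reduced Gröbner bases are canonical representatives of ideals under a given ordering, it suffices to compute and compare them.
Buchberger on the first generating set:
f_1 = x_1x_2 + x_1 + x_2, LT = x_1x_2.
f_2 = x_1^2 + x_1, LT = x_1^2.

S(f_1,f_2): lcm = x_1^2x_2. S = x_1^2.
  leading term x_1^2: subtract (1)·f_2 from x_1^2 → x_1
  leading term x_1: no divisor's leading term divides it; move x_1 to the remainder.
  remainder x_1 ≠ 0; add g_3 = x_1 to the basis.

S(f_1,g_3): lcm = x_1x_2. S = x_1 + x_2.
  leading term x_1: subtract (1)·g_3 from x_1 + x_2 → x_2
  leading term x_2: no divisor's leading term divides it; move x_2 to the remainder.
  remainder x_2 ≠ 0; add g_4 = x_2 to the basis.

The other S-polynomials (S(f_2,g_3), S(f_1,g_4), S(f_2,g_4), S(g_3,g_4)) all reduce to 0 modulo the current basis, so we have a Gröbner basis.
Inter-reduce: drop elements whose leading term is divisible by another's, tail-reduce, and make monic.
Reduced Gröbner basis: {x_1, x_2}.

Buchberger on the second generating set:
h_1 = x_1x_2 + x_1 + x_2, LT = x_1x_2.
h_2 = x_1^2 + x_1x_2, LT = x_1^2.

S(h_1,h_2): lcm = x_1^2x_2. S = x_1^2 + x_1x_2^2 + x_1x_2.
  leading term x_1^2: subtract (1)·h_2 from x_1^2 + x_1x_2^2 + x_1x_2 → x_1x_2^2
  leading term x_1x_2^2: subtract (x_2)·h_1 from x_1x_2^2 → x_1x_2 + x_2^2
  leading term x_1x_2: subtract (1)·h_1 from x_1x_2 + x_2^2 → x_1 + x_2^2 + x_2
  leading term x_1: no divisor's leading term divides it; move x_1 to the remainder.
  leading term x_2^2: no divisor's leading term divides it; move x_2^2 to the remainder.
  leading term x_2: no divisor's leading term divides it; move x_2 to the remainder.
  remainder x_1 + x_2^2 + x_2 ≠ 0; add k_3 = x_1 + x_2^2 + x_2 to the basis.

S(h_1,k_3): lcm = x_1x_2. S = x_1 + x_2^3 + x_2^2 + x_2.
  leading term x_1: subtract (1)·k_3 from x_1 + x_2^3 + x_2^2 + x_2 → x_2^3
  leading term x_2^3: no divisor's leading term divides it; move x_2^3 to the remainder.
  remainder x_2^3 ≠ 0; add k_4 = x_2^3 to the basis.

The other S-polynomials (S(h_2,k_3), S(h_1,k_4), S(h_2,k_4), S(k_3,k_4)) all reduce to 0 modulo the current basis, so we have a Gröbner basis.
Inter-reduce: drop elements whose leading term is divisible by another's, tail-reduce, and make monic.
Reduced Gröbner basis: {x_1 + x_2^2 + x_2, x_2^3}.

The bases are distinct; the ideals are different.
The same test decides containment: I ⊆ J iff every generator of I reduces to 0 modulo a Gröbner basis of J.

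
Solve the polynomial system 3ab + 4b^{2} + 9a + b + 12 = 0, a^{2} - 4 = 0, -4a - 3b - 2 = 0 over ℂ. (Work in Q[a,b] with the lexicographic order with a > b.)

{(-2, 2)}

Compute a lex Gröbner basis by Buchberger's algorithm.
f_1 = 3ab + 9a + 4b^{2} + b + 12, LT = ab.
f_2 = a^{2} - 4, LT = a^{2}.
f_3 = -4a - 3b - 2, LT = a.

S(f_1,f_2): lcm = a^{2}b. S = 3a^{2} + \tfrac{4}{3}ab^{2} + \tfrac{1}{3}ab + 4a + 4b.
  reduce S modulo (f_1, f_2, f_3):
  remainder -\tfrac{16}{9}b^{3} + \tfrac{40}{9}b^{2} - \tfrac{409}{36}b + \tfrac{115}{6} ≠ 0; add h_4 = -\tfrac{16}{9}b^{3} + \tfrac{40}{9}b^{2} - \tfrac{409}{36}b + \tfrac{115}{6} to the basis.

S(f_1,f_3): lcm = ab. S = 3a + \tfrac{7}{12}b^{2} - \tfrac{1}{6}b + 4.
  reduce S modulo (f_1, f_2, f_3, h_4):
  remainder \tfrac{7}{12}b^{2} - \tfrac{29}{12}b + \tfrac{5}{2} ≠ 0; add h_5 = \tfrac{7}{12}b^{2} - \tfrac{29}{12}b + \tfrac{5}{2} to the basis.

S(f_2,f_3): lcm = a^{2}. S = -\tfrac{3}{4}ab - \tfrac{1}{2}a - 4.
  reduce S modulo (f_1, f_2, f_3, h_4, h_5):
  remainder \tfrac{345}{112}b - \tfrac{345}{56} ≠ 0; add h_6 = \tfrac{345}{112}b - \tfrac{345}{56} to the basis.

The other S-polynomials (S(f_1,h_4), S(f_2,h_4), S(f_3,h_4), S(f_1,h_5), S(f_2,h_5), S(f_3,h_5), S(h_4,h_5), S(f_1,h_6), S(f_2,h_6), S(f_3,h_6), S(h_4,h_6), S(h_5,h_6)) all reduce to 0 modulo the current basis, so we have a Gröbner basis.
Inter-reduce: drop elements whose leading term is divisible by another's, tail-reduce, and make monic.
Reduced Gröbner basis: {a + 2, b - 2}.

From the last basis element, b - 2 = 0, so b takes values in {2}. Each choice, substituted upward through the basis, yields the corresponding point(s) of the solution set.
  b = 2: the earlier basis element becomes a + 2 = 0, giving a = -2 — point (-2, 2).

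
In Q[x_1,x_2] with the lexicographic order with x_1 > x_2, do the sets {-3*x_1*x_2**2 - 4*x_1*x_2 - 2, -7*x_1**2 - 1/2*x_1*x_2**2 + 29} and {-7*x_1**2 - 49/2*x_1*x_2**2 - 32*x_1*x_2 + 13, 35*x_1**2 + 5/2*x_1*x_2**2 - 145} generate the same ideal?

Yes, the ideals are equal.

For a fixed monomial order, each ideal has a unique reduced Gröbner basis; comparing bases decides equality.
Buchberger on the first generating set:
f_1 = -3*x_1*x_2**2 - 4*x_1*x_2 - 2, LT = x_1*x_2**2.
f_2 = -7*x_1**2 - 1/2*x_1*x_2**2 + 29, LT = x_1**2.

S(f_1,f_2): lcm = x_1**2*x_2**2. S = 4/3*x_1**2*x_2 - 1/14*x_1*x_2**4 + 2/3*x_1 + 29/7*x_2**2.
  reduce S modulo (f_1, f_2):
  remainder 2/3*x_1 + 88/21*x_2**2 + 116/21*x_2 ≠ 0; add g_3 = 2/3*x_1 + 88/21*x_2**2 + 116/21*x_2 to the basis.

S(f_1,g_3): lcm = x_1*x_2**2. S = 4/3*x_1*x_2 - 44/7*x_2**4 - 58/7*x_2**3 + 2/3.
  reduce S modulo (f_1, f_2, g_3):
  remainder -44/7*x_2**4 - 50/3*x_2**3 - 232/21*x_2**2 + 2/3 ≠ 0; add g_4 = -44/7*x_2**4 - 50/3*x_2**3 - 232/21*x_2**2 + 2/3 to the basis.

The other S-polynomials (S(f_2,g_3), S(f_1,g_4), S(f_2,g_4), S(g_3,g_4)) all reduce to 0 modulo the current basis, so we have a Gröbner basis.
Inter-reduce: drop elements whose leading term is divisible by another's, tail-reduce, and make monic.
Reduced Gröbner basis: {x_1 + 44/7*x_2**2 + 58/7*x_2, x_2**4 + 175/66*x_2**3 + 58/33*x_2**2 - 7/66}.

Buchberger on the second generating set:
h_1 = -7*x_1**2 - 49/2*x_1*x_2**2 - 32*x_1*x_2 + 13, LT = x_1**2.
h_2 = 35*x_1**2 + 5/2*x_1*x_2**2 - 145, LT = x_1**2.

S(h_1,h_2): lcm = x_1**2. S = 24/7*x_1*x_2**2 + 32/7*x_1*x_2 + 16/7.
  reduce S modulo (h_1, h_2):
  remainder 24/7*x_1*x_2**2 + 32/7*x_1*x_2 + 16/7 ≠ 0; add k_3 = 24/7*x_1*x_2**2 + 32/7*x_1*x_2 + 16/7 to the basis.

S(h_1,k_3): lcm = x_1**2*x_2**2. S = -4/3*x_1**2*x_2 + 7/2*x_1*x_2**4 + 32/7*x_1*x_2**3 - 2/3*x_1 - 13/7*x_2**2.
  reduce S modulo (h_1, h_2, k_3):
  remainder -2/3*x_1 - 88/21*x_2**2 - 116/21*x_2 ≠ 0; add k_4 = -2/3*x_1 - 88/21*x_2**2 - 116/21*x_2 to the basis.

S(k_3,k_4): lcm = x_1*x_2**2. S = 4/3*x_1*x_2 - 44/7*x_2**4 - 58/7*x_2**3 + 2/3.
  reduce S modulo (h_1, h_2, k_3, k_4):
  remainder -44/7*x_2**4 - 50/3*x_2**3 - 232/21*x_2**2 + 2/3 ≠ 0; add k_5 = -44/7*x_2**4 - 50/3*x_2**3 - 232/21*x_2**2 + 2/3 to the basis.

The other S-polynomials (S(h_2,k_3), S(h_1,k_4), S(h_2,k_4), S(h_1,k_5), S(h_2,k_5), S(k_3,k_5), S(k_4,k_5)) all reduce to 0 modulo the current basis, so we have a Gröbner basis.
Inter-reduce: drop elements whose leading term is divisible by another's, tail-reduce, and make monic.
Reduced Gröbner basis: {x_1 + 44/7*x_2**2 + 58/7*x_2, x_2**4 + 175/66*x_2**3 + 58/33*x_2**2 - 7/66}.

These coincide, so the ideals are equal.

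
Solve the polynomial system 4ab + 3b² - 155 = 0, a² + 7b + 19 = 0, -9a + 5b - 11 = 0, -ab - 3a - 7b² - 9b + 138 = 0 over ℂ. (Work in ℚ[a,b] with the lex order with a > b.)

Compute a lex Gröbner basis by Buchberger's algorithm.
f_1 = 4ab + 3b² - 155, LT = ab.
f_2 = a² + 7b + 19, LT = a².
f_3 = -9a + 5b - 11, LT = a.
f_4 = -ab - 3a - 7b² - 9b + 138, LT = ab.

S(f_1,f_2): lcm = a²b. S = ¾ab² - 155/4a - 7b² - 19b.
  reduce S modulo (f_1, f_2, f_3, f_4):
  remainder -9/16b³ - 7b² - 1651/144b + 1705/36 ≠ 0; add h_5 = -9/16b³ - 7b² - 1651/144b + 1705/36 to the basis.

S(f_1,f_3): lcm = ab. S = 47/36b² - 11/9b - 155/4.
  reduce S modulo (f_1, f_2, f_3, f_4, h_5):
  remainder 47/36b² - 11/9b - 155/4 ≠ 0; add h_6 = 47/36b² - 11/9b - 155/4 to the basis.

S(f_1,f_4): lcm = ab. S = -3a - 25/4b² - 9b + 397/4.
  reduce S modulo (f_1, f_2, f_3, f_4, h_5, h_6):
  remainder -2329/141b - 11645/141 ≠ 0; add h_7 = -2329/141b - 11645/141 to the basis.

The other S-polynomials (S(f_2,f_3), S(f_2,f_4), S(f_3,f_4), S(f_1,h_5), S(f_2,h_5), S(f_3,h_5), S(f_4,h_5), S(f_1,h_6), S(f_2,h_6), S(f_3,h_6), S(f_4,h_6), S(h_5,h_6), S(f_1,h_7), S(f_2,h_7), S(f_3,h_7), S(f_4,h_7), S(h_5,h_7), S(h_6,h_7)) all reduce to 0 modulo the current basis, so we have a Gröbner basis.
Inter-reduce: drop elements whose leading term is divisible by another's, tail-reduce, and make monic.
Reduced Gröbner basis: {a + 4, b + 5}.

Elimination: the polynomial b + 5 lies in the elimination ideal for b, so b ∈ {-5}. For each such b, the remaining basis elements (now univariate) give the rest of the solution.
  b = -5: the earlier basis element becomes a + 4 = 0, giving a = -4 — point (-4, -5).

{(-4, -5)}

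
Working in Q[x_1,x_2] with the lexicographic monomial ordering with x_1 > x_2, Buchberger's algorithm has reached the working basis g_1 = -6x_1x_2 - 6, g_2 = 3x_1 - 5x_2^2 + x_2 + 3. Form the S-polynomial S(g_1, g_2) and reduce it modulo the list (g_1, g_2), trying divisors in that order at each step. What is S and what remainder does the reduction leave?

S(g_1, g_2) = 5/3x_2^3 - 1/3x_2^2 - x_2 + 1; remainder on division = 5/3x_2^3 - 1/3x_2^2 - x_2 + 1.

lcm(LM(g_1), LM(g_2)) = x_1x_2.
S = (lcm/LT(g_1))·g_1 − (lcm/LT(g_2))·g_2 = 5/3x_2^3 - 1/3x_2^2 - x_2 + 1.
Reduce S modulo (g_1, g_2) in that order:
  leading term x_2^3: no divisor's leading term divides it; move 5/3x_2^3 to the remainder.
  leading term x_2^2: no divisor's leading term divides it; move -1/3x_2^2 to the remainder.
  leading term x_2: no divisor's leading term divides it; move -x_2 to the remainder.
  leading term 1: no divisor's leading term divides it; move 1 to the remainder.
The remainder 5/3x_2^3 - 1/3x_2^2 - x_2 + 1 is nonzero, so it would be added as the next basis element.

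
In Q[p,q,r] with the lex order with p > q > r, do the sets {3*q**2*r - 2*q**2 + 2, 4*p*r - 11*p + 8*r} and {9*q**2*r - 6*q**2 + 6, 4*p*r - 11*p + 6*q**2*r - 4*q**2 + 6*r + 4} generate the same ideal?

Equality of ideals is decidable: compute both reduced Gröbner bases (unique for the ordering) and check whether they agree.
Buchberger on the first generating set:
f_1 = 3*q**2*r - 2*q**2 + 2, LT = q**2*r.
f_2 = 4*p*r - 11*p + 8*r, LT = p*r.

S(f_1,f_2): lcm = p*q**2*r. S = 25/12*p*q**2 + 2/3*p - 2*q**2*r.
  reduce S modulo (f_1, f_2):
  remainder 25/12*p*q**2 + 2/3*p - 4/3*q**2 + 4/3 ≠ 0; add g_3 = 25/12*p*q**2 + 2/3*p - 4/3*q**2 + 4/3 to the basis.

The other S-polynomials (S(f_1,g_3), S(f_2,g_3)) all reduce to 0 modulo the current basis, so we have a Gröbner basis.
Inter-reduce: drop elements whose leading term is divisible by another's, tail-reduce, and make monic.
Reduced Gröbner basis: {p*q**2 + 8/25*p - 16/25*q**2 + 16/25, p*r - 11/4*p + 2*r, q**2*r - 2/3*q**2 + 2/3}.

Buchberger on the second generating set:
h_1 = 9*q**2*r - 6*q**2 + 6, LT = q**2*r.
h_2 = 4*p*r - 11*p + 6*q**2*r - 4*q**2 + 6*r + 4, LT = p*r.

S(h_1,h_2): lcm = p*q**2*r. S = 25/12*p*q**2 + 2/3*p - 3/2*q**4*r + q**4 - 3/2*q**2*r - q**2.
  reduce S modulo (h_1, h_2):
  remainder 25/12*p*q**2 + 2/3*p - q**2 + 1 ≠ 0; add k_3 = 25/12*p*q**2 + 2/3*p - q**2 + 1 to the basis.

The other S-polynomials (S(h_1,k_3), S(h_2,k_3)) all reduce to 0 modulo the current basis, so we have a Gröbner basis.
Inter-reduce: drop elements whose leading term is divisible by another's, tail-reduce, and make monic.
Reduced Gröbner basis: {p*q**2 + 8/25*p - 12/25*q**2 + 12/25, p*r - 11/4*p + 3/2*r, q**2*r - 2/3*q**2 + 2/3}.

These differ, so the ideals are not equal.

No, the ideals differ.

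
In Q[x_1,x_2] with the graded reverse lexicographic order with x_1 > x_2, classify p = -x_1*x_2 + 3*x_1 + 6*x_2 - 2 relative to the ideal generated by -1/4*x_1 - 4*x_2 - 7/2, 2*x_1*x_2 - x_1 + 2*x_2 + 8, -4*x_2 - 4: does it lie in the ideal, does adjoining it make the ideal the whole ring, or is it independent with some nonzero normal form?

First compute the reduced Gröbner basis of I by Buchberger's algorithm.
f_1 = -1/4*x_1 - 4*x_2 - 7/2, LT = x_1.
f_2 = 2*x_1*x_2 - x_1 + 2*x_2 + 8, LT = x_1*x_2.
f_3 = -4*x_2 - 4, LT = x_2.

S(f_1,f_2): lcm = x_1*x_2. S = 16*x_2**2 + 1/2*x_1 + 13*x_2 - 4.
  leading term x_2**2: subtract (-4*x_2)·f_3 from 16*x_2**2 + 1/2*x_1 + 13*x_2 - 4 → 1/2*x_1 - 3*x_2 - 4
  leading term x_1: subtract (-2)·f_1 from 1/2*x_1 - 3*x_2 - 4 → -11*x_2 - 11
  leading term x_2: subtract (11/4)·f_3 from -11*x_2 - 11 → 0
  remainder 0.

S(f_1,f_3): leading monomials are coprime, so the S-polynomial reduces to 0 (Buchberger's first criterion).
S(f_2,f_3): lcm = x_1*x_2. S = -3/2*x_1 + x_2 + 4.
  leading term x_1: subtract (6)·f_1 from -3/2*x_1 + x_2 + 4 → 25*x_2 + 25
  leading term x_2: subtract (-25/4)·f_3 from 25*x_2 + 25 → 0
  remainder 0.

Every S-polynomial of the final basis reduces to 0, so we have a Gröbner basis.
Inter-reduce: drop elements whose leading term is divisible by another's, tail-reduce, and make monic.
Reduced Gröbner basis: {x_1 - 2, x_2 + 1}.
Label its elements g_1 = x_1 - 2, g_2 = x_2 + 1.

Reduce p = -x_1*x_2 + 3*x_1 + 6*x_2 - 2 modulo G:
  leading term x_1*x_2: subtract (-x_2)·g_1 from -x_1*x_2 + 3*x_1 + 6*x_2 - 2 → 3*x_1 + 4*x_2 - 2
  leading term x_1: subtract (3)·g_1 from 3*x_1 + 4*x_2 - 2 → 4*x_2 + 4
  leading term x_2: subtract (4)·g_2 from 4*x_2 + 4 → 0
  normal form = 0.
Since the normal form is 0, p ∈ I.

-x_1*x_2 + 3*x_1 + 6*x_2 - 2 lies in I (it reduces to 0).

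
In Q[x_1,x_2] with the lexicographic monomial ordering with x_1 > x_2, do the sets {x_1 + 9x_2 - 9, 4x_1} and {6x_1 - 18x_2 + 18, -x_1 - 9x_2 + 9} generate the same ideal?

Two ideals are equal iff their reduced Gröbner bases coincide (the reduced basis is unique for a fixed ordering).
Buchberger on the first generating set:
f_1 = x_1 + 9x_2 - 9, LT = x_1.
f_2 = 4x_1, LT = x_1.

S(f_1,f_2): lcm = x_1. S = 9x_2 - 9.
  leading term x_2: no divisor's leading term divides it; move 9x_2 to the remainder.
  leading term 1: no divisor's leading term divides it; move -9 to the remainder.
  remainder 9x_2 - 9 ≠ 0; add g_3 = 9x_2 - 9 to the basis.

The other S-polynomials (S(f_1,g_3), S(f_2,g_3)) all reduce to 0 modulo the current basis, so we have a Gröbner basis.
Inter-reduce: drop elements whose leading term is divisible by another's, tail-reduce, and make monic.
Reduced Gröbner basis: {x_1, x_2 - 1}.

Buchberger on the second generating set:
h_1 = 6x_1 - 18x_2 + 18, LT = x_1.
h_2 = -x_1 - 9x_2 + 9, LT = x_1.

S(h_1,h_2): lcm = x_1. S = -12x_2 + 12.
  leading term x_2: no divisor's leading term divides it; move -12x_2 to the remainder.
  leading term 1: no divisor's leading term divides it; move 12 to the remainder.
  remainder -12x_2 + 12 ≠ 0; add k_3 = -12x_2 + 12 to the basis.

The other S-polynomials (S(h_1,k_3), S(h_2,k_3)) all reduce to 0 modulo the current basis, so we have a Gröbner basis.
Inter-reduce: drop elements whose leading term is divisible by another's, tail-reduce, and make monic.
Reduced Gröbner basis: {x_1, x_2 - 1}.

These coincide, so the ideals are equal.

Yes, the ideals are equal.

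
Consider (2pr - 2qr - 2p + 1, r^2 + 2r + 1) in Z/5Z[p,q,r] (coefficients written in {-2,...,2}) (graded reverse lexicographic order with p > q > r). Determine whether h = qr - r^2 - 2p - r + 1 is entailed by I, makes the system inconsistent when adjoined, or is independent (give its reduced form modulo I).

First compute the reduced Gröbner basis of I by Buchberger's algorithm.
f_1 = 2pr - 2qr - 2p + 1, LT = pr.
f_2 = r^2 + 2r + 1, LT = r^2.

S(f_1,f_2): lcm = pr^2. S = -qr^2 + 2pr - p - 2r.
  leading term qr^2: subtract (-q)·f_2 from -qr^2 + 2pr - p - 2r → 2pr + 2qr - p + q - 2r
  leading term pr: subtract (1)·f_1 from 2pr + 2qr - p + q - 2r → -qr + p + q - 2r - 1
  leading term qr: no divisor's leading term divides it; move -qr to the remainder.
  leading term p: no divisor's leading term divides it; move p to the remainder.
  leading term q: no divisor's leading term divides it; move q to the remainder.
  leading term r: no divisor's leading term divides it; move -2r to the remainder.
  leading term 1: no divisor's leading term divides it; move -1 to the remainder.
  remainder -qr + p + q - 2r - 1 ≠ 0; add k_3 = -qr + p + q - 2r - 1 to the basis.

S(f_1,k_3): lcm = pqr. S = -q^2r + p^2 - 2pr - p - 2q.
  leading term q^2r: subtract (q)·k_3 from -q^2r + p^2 - 2pr - p - 2q → p^2 - pq - q^2 - 2pr + 2qr - p - q
  leading term p^2: no divisor's leading term divides it; move p^2 to the remainder.
  leading term pq: no divisor's leading term divides it; move -pq to the remainder.
  leading term q^2: no divisor's leading term divides it; move -q^2 to the remainder.
  leading term pr: subtract (-1)·f_1 from -2pr + 2qr - p - q → 2p - q + 1
  leading term p: no divisor's leading term divides it; move 2p to the remainder.
  leading term q: no divisor's leading term divides it; move -q to the remainder.
  leading term 1: no divisor's leading term divides it; move 1 to the remainder.
  remainder p^2 - pq - q^2 + 2p - q + 1 ≠ 0; add k_4 = p^2 - pq - q^2 + 2p - q + 1 to the basis.

The other S-polynomials (S(f_2,k_3), S(f_1,k_4), S(f_2,k_4), S(k_3,k_4)) all reduce to 0 modulo the current basis, so we have a Gröbner basis.
Inter-reduce: drop elements whose leading term is divisible by another's, tail-reduce, and make monic.
Reduced Gröbner basis: {p^2 - pq - q^2 + 2p - q + 1, pr - 2p - q + 2r - 1, qr - p - q + 2r + 1, r^2 + 2r + 1}.
Label its elements g_1 = p^2 - pq - q^2 + 2p - q + 1, g_2 = pr - 2p - q + 2r - 1, g_3 = qr - p - q + 2r + 1, g_4 = r^2 + 2r + 1.

Reduce h = qr - r^2 - 2p - r + 1 modulo G:
  leading term qr: subtract (1)·g_3 from qr - r^2 - 2p - r + 1 → -r^2 - p + q + 2r
  leading term r^2: subtract (-1)·g_4 from -r^2 - p + q + 2r → -p + q - r + 1
  leading term p: no divisor's leading term divides it; move -p to the remainder.
  leading term q: no divisor's leading term divides it; move q to the remainder.
  leading term r: no divisor's leading term divides it; move -r to the remainder.
  leading term 1: no divisor's leading term divides it; move 1 to the remainder.
  normal form = -p + q - r + 1.
The normal form is nonzero, so h ∉ I. Since h minus its normal form lies in I, I + (h) = I + (n) where n = -p + q - r + 1; decide whether this ideal is the whole ring.
Run Buchberger on G together with n (pairs among the g_i already reduce to 0 since G is a Gröbner basis):
g_1 = p^2 - pq - q^2 + 2p - q + 1, LT = p^2.
g_2 = pr - 2p - q + 2r - 1, LT = pr.
g_3 = qr - p - q + 2r + 1, LT = qr.
g_4 = r^2 + 2r + 1, LT = r^2.
n = -p + q - r + 1, LT = p.

S(g_1,n): lcm = p^2. S = -q^2 - pr - 2p - q + 1.
  leading term q^2: no divisor's leading term divides it; move -q^2 to the remainder.
  leading term pr: subtract (-1)·g_2 from -pr - 2p - q + 1 → p - 2q + 2r
  leading term p: subtract (-1)·n from p - 2q + 2r → -q + r + 1
  leading term q: no divisor's leading term divides it; move -q to the remainder.
  leading term r: no divisor's leading term divides it; move r to the remainder.
  leading term 1: no divisor's leading term divides it; move 1 to the remainder.
  remainder -q^2 - q + r + 1 ≠ 0; add m_6 = -q^2 - q + r + 1 to the basis.

S(g_2,n): lcm = pr. S = qr - r^2 - 2p - q - 2r - 1.
  leading term qr: subtract (1)·g_3 from qr - r^2 - 2p - q - 2r - 1 → -r^2 - p + r - 2
  leading term r^2: subtract (-1)·g_4 from -r^2 - p + r - 2 → -p - 2r - 1
  leading term p: subtract (1)·n from -p - 2r - 1 → -q - r - 2
  leading term q: no divisor's leading term divides it; move -q to the remainder.
  leading term r: no divisor's leading term divides it; move -r to the remainder.
  leading term 1: no divisor's leading term divides it; move -2 to the remainder.
  remainder -q - r - 2 ≠ 0; add m_7 = -q - r - 2 to the basis.

The other S-polynomials (S(g_1,g_2), S(g_1,g_3), S(g_1,g_4), S(g_2,g_3), S(g_2,g_4), S(g_3,g_4), S(g_3,n), S(g_4,n), S(g_1,m_6), S(g_2,m_6), S(g_3,m_6), S(g_4,m_6), S(n,m_6), S(g_1,m_7), S(g_2,m_7), S(g_3,m_7), S(g_4,m_7), S(n,m_7), S(m_6,m_7)) all reduce to 0 modulo the current basis, so we have a Gröbner basis.
Inter-reduce: drop elements whose leading term is divisible by another's, tail-reduce, and make monic.
Reduced Gröbner basis: {r^2 + 2r + 1, p + 2r + 1, q + r + 2}.
The reduced Gröbner basis of I + (h) is {r^2 + 2r + 1, p + 2r + 1, q + r + 2} ≠ {1}, a proper ideal, so the enlarged system stays consistent: h is independent of I, with normal form -p + q - r + 1.

qr - r^2 - 2p - r + 1 is independent of I; its normal form modulo I is -p + q - r + 1.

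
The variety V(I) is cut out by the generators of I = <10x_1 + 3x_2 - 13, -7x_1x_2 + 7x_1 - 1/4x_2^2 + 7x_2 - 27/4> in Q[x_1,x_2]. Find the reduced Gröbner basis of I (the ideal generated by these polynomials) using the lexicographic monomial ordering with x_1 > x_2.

f_1 = 10x_1 + 3x_2 - 13, LT = x_1.
f_2 = -7x_1x_2 + 7x_1 - 1/4x_2^2 + 7x_2 - 27/4, LT = x_1x_2.

S(f_1,f_2): lcm = x_1x_2. S = x_1 + 37/140x_2^2 - 3/10x_2 - 27/28.
  leading term x_1: subtract (1/10)·f_1 from x_1 + 37/140x_2^2 - 3/10x_2 - 27/28 → 37/140x_2^2 - 3/5x_2 + 47/140
  leading term x_2^2: no divisor's leading term divides it; move 37/140x_2^2 to the remainder.
  leading term x_2: no divisor's leading term divides it; move -3/5x_2 to the remainder.
  leading term 1: no divisor's leading term divides it; move 47/140 to the remainder.
  remainder 37/140x_2^2 - 3/5x_2 + 47/140 ≠ 0; add g_3 = 37/140x_2^2 - 3/5x_2 + 47/140 to the basis.

S(f_1,g_3): leading monomials are coprime, so the S-polynomial reduces to 0 (Buchberger's first criterion).
S(f_2,g_3): lcm = x_1x_2^2. S = 47/37x_1x_2 - 47/37x_1 + 1/28x_2^3 - x_2^2 + 27/28x_2.
  leading term x_1x_2: subtract (47/370x_2)·f_1 from 47/37x_1x_2 - 47/37x_1 + 1/28x_2^3 - x_2^2 + 27/28x_2 → -47/37x_1 + 1/28x_2^3 - 511/370x_2^2 + 13549/5180x_2
  leading term x_1: subtract (-47/370)·f_1 from -47/37x_1 + 1/28x_2^3 - 511/370x_2^2 + 13549/5180x_2 → 1/28x_2^3 - 511/370x_2^2 + 15523/5180x_2 - 611/370
  leading term x_2^3: subtract (5/37x_2)·g_3 from 1/28x_2^3 - 511/370x_2^2 + 15523/5180x_2 - 611/370 → -13/10x_2^2 + 546/185x_2 - 611/370
  leading term x_2^2: subtract (-182/37)·g_3 from -13/10x_2^2 + 546/185x_2 - 611/370 → 0
  remainder 0.

Every S-polynomial of the final basis reduces to 0, so we have a Gröbner basis.
Inter-reduce: drop elements whose leading term is divisible by another's, tail-reduce, and make monic.

G = {x_1 + 3/10x_2 - 13/10, x_2^2 - 84/37x_2 + 47/37}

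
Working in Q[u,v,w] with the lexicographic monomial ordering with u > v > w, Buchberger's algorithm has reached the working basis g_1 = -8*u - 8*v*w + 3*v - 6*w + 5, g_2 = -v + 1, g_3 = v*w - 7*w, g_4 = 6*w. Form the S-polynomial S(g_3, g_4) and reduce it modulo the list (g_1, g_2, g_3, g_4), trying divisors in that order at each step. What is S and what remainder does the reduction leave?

lcm(LM(g_3), LM(g_4)) = v*w.
S = (lcm/LT(g_3))·g_3 − (lcm/LT(g_4))·g_4 = -7*w.
Reduce S modulo (g_1, g_2, g_3, g_4) in that order:
  leading term w: subtract (-7/6)·g_4 from -7*w → 0
The remainder is 0, so this S-polynomial contributes no new basis element.

S(g_3, g_4) = -7*w; remainder on division = 0.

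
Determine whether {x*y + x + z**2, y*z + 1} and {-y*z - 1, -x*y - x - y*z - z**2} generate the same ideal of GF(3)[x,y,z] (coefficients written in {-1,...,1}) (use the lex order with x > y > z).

Since reduced Gröbner bases are canonical representatives of ideals under a given ordering, it suffices to compute and compare them.
Buchberger on the first generating set:
f_1 = x*y + x + z**2, LT = x*y.
f_2 = y*z + 1, LT = y*z.

S(f_1,f_2): lcm = x*y*z. S = x*z - x + z**3.
  reduce S modulo (f_1, f_2):
  remainder x*z - x + z**3 ≠ 0; add g_3 = x*z - x + z**3 to the basis.

The other S-polynomials (S(f_1,g_3), S(f_2,g_3)) all reduce to 0 modulo the current basis, so we have a Gröbner basis.
Inter-reduce: drop elements whose leading term is divisible by another's, tail-reduce, and make monic.
Reduced Gröbner basis: {x*y + x + z**2, x*z - x + z**3, y*z + 1}.

Buchberger on the second generating set:
h_1 = -y*z - 1, LT = y*z.
h_2 = -x*y - x - y*z - z**2, LT = x*y.

S(h_1,h_2): lcm = x*y*z. S = -x*z + x - y*z**2 - z**3.
  reduce S modulo (h_1, h_2):
  remainder -x*z + x - z**3 + z ≠ 0; add k_3 = -x*z + x - z**3 + z to the basis.

The other S-polynomials (S(h_1,k_3), S(h_2,k_3)) all reduce to 0 modulo the current basis, so we have a Gröbner basis.
Inter-reduce: drop elements whose leading term is divisible by another's, tail-reduce, and make monic.
Reduced Gröbner basis: {x*y + x + z**2 - 1, x*z - x + z**3 - z, y*z + 1}.

The bases are distinct; the ideals are different.

No, the ideals differ.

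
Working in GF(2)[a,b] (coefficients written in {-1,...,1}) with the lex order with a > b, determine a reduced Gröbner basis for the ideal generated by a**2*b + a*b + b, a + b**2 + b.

G = {a + b**2 + b, b**5 + b**2 + b}

f_1 = a**2*b + a*b + b, LT = a**2*b.
f_2 = a + b**2 + b, LT = a.

S(f_1,f_2): lcm = a**2*b. S = a*b**3 + a*b**2 + a*b + b.
  leading term a*b**3: subtract (b**3)·f_2 from a*b**3 + a*b**2 + a*b + b → a*b**2 + a*b + b**5 + b**4 + b
  leading term a*b**2: subtract (b**2)·f_2 from a*b**2 + a*b + b**5 + b**4 + b → a*b + b**5 + b**3 + b
  leading term a*b: subtract (b)·f_2 from a*b + b**5 + b**3 + b → b**5 + b**2 + b
  leading term b**5: no divisor's leading term divides it; move b**5 to the remainder.
  leading term b**2: no divisor's leading term divides it; move b**2 to the remainder.
  leading term b: no divisor's leading term divides it; move b to the remainder.
  remainder b**5 + b**2 + b ≠ 0; add g_3 = b**5 + b**2 + b to the basis.

The other S-polynomials (S(f_1,g_3), S(f_2,g_3)) all reduce to 0 modulo the current basis, so we have a Gröbner basis.
Inter-reduce: drop elements whose leading term is divisible by another's, tail-reduce, and make monic.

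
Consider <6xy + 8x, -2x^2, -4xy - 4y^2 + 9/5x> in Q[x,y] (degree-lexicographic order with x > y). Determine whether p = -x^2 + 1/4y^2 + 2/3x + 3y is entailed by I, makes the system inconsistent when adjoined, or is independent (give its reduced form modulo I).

First compute the reduced Gröbner basis of I by Buchberger's algorithm.
f_1 = 6xy + 8x, LT = xy.
f_2 = -2x^2, LT = x^2.
f_3 = -4xy - 4y^2 + 9/5x, LT = xy.

S(f_1,f_3): lcm = xy. S = -y^2 + 107/60x.
  reduce S modulo (f_1, f_2, f_3):
  remainder -y^2 + 107/60x ≠ 0; add h_4 = -y^2 + 107/60x to the basis.

S(f_2,f_3): lcm = x^2y. S = -xy^2 + 9/20x^2.
  reduce S modulo (f_1, f_2, f_3, h_4):
  remainder -16/9x ≠ 0; add h_5 = -16/9x to the basis.

The other S-polynomials (S(f_1,f_2), S(f_1,h_4), S(f_2,h_4), S(f_3,h_4), S(f_1,h_5), S(f_2,h_5), S(f_3,h_5), S(h_4,h_5)) all reduce to 0 modulo the current basis, so we have a Gröbner basis.
Inter-reduce: drop elements whose leading term is divisible by another's, tail-reduce, and make monic.
Reduced Gröbner basis: {y^2, x}.
Label its elements g_1 = y^2, g_2 = x.

Reduce p = -x^2 + 1/4y^2 + 2/3x + 3y modulo G:
  leading term x^2: subtract (-x)·g_2 from -x^2 + 1/4y^2 + 2/3x + 3y → 1/4y^2 + 2/3x + 3y
  leading term y^2: subtract (1/4)·g_1 from 1/4y^2 + 2/3x + 3y → 2/3x + 3y
  leading term x: subtract (2/3)·g_2 from 2/3x + 3y → 3y
  leading term y: no divisor's leading term divides it; move 3y to the remainder.
  normal form = 3y.
The normal form is nonzero, so p ∉ I. Since p minus its normal form lies in I, I + (p) = I + (r) where r = 3y; decide whether this ideal is the whole ring.
Run Buchberger on G together with r (pairs among the g_i already reduce to 0 since G is a Gröbner basis):
g_1 = y^2, LT = y^2.
g_2 = x, LT = x.
r = 3y, LT = y.

The S-polynomials (S(g_1,g_2), S(g_1,r), S(g_2,r)) all reduce to 0 modulo the current basis, so we have a Gröbner basis.
Inter-reduce: drop elements whose leading term is divisible by another's, tail-reduce, and make monic.
Reduced Gröbner basis: {x, y}.
The reduced Gröbner basis of I + (p) is {x, y} ≠ {1}, a proper ideal, so the enlarged system stays consistent: p is independent of I, with normal form 3y.

The remainder on division by a Gröbner basis is unique — it is the normal form.

-x^2 + 1/4y^2 + 2/3x + 3y is independent of I; its normal form modulo I is 3y.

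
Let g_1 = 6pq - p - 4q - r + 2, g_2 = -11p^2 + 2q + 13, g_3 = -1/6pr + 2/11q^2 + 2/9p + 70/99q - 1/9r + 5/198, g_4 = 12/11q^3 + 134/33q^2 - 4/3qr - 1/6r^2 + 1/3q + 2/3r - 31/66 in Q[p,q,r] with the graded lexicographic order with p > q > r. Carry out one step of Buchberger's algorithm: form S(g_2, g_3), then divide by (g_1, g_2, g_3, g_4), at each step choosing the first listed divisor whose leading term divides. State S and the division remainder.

S(g_2, g_3) = 12/11pq^2 + 4/3p^2 + 140/33pq - 2/3pr - 2/11qr + 5/33p - 13/11r; remainder on division = 0.

lcm(LM(g_2), LM(g_3)) = p^2r.
S = (lcm/LT(g_2))·g_2 − (lcm/LT(g_3))·g_3 = 12/11pq^2 + 4/3p^2 + 140/33pq - 2/3pr - 2/11qr + 5/33p - 13/11r.
Reduce S modulo (g_1, g_2, g_3, g_4) in that order:
  leading term pq^2: subtract (2/11q)·g_1 from 12/11pq^2 + 4/3p^2 + 140/33pq - 2/3pr - 2/11qr + 5/33p - 13/11r → 4/3p^2 + 146/33pq - 2/3pr + 8/11q^2 + 5/33p - 4/11q - 13/11r
  leading term p^2: subtract (-4/33)·g_2 from 4/3p^2 + 146/33pq - 2/3pr + 8/11q^2 + 5/33p - 4/11q - 13/11r → 146/33pq - 2/3pr + 8/11q^2 + 5/33p - 4/33q - 13/11r + 52/33
  leading term pq: subtract (73/99)·g_1 from 146/33pq - 2/3pr + 8/11q^2 + 5/33p - 4/33q - 13/11r + 52/33 → -2/3pr + 8/11q^2 + 8/9p + 280/99q - 4/9r + 10/99
  leading term pr: subtract (4)·g_3 from -2/3pr + 8/11q^2 + 8/9p + 280/99q - 4/9r + 10/99 → 0
The remainder is 0, so this S-polynomial contributes no new basis element.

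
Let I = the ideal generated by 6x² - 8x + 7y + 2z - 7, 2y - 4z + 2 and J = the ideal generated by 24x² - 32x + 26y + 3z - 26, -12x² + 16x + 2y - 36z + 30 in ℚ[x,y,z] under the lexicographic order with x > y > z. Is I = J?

No, the ideals differ.

Since reduced Gröbner bases are canonical representatives of ideals under a given ordering, it suffices to compute and compare them.
Buchberger on the first generating set:
f_1 = 6x² - 8x + 7y + 2z - 7, LT = x².
f_2 = 2y - 4z + 2, LT = y.

The S-polynomials (S(f_1,f_2)) all reduce to 0 modulo the current basis, so we have a Gröbner basis.
Inter-reduce: drop elements whose leading term is divisible by another's, tail-reduce, and make monic.
Reduced Gröbner basis: {x² - 4/3x + 8/3z - 7/3, y - 2z + 1}.

Buchberger on the second generating set:
h_1 = 24x² - 32x + 26y + 3z - 26, LT = x².
h_2 = -12x² + 16x + 2y - 36z + 30, LT = x².

S(h_1,h_2): lcm = x². S = 5/4y - 23/8z + 17/12.
  leading term y: no divisor's leading term divides it; move 5/4y to the remainder.
  leading term z: no divisor's leading term divides it; move -23/8z to the remainder.
  leading term 1: no divisor's leading term divides it; move 17/12 to the remainder.
  remainder 5/4y - 23/8z + 17/12 ≠ 0; add k_3 = 5/4y - 23/8z + 17/12 to the basis.

The other S-polynomials (S(h_1,k_3), S(h_2,k_3)) all reduce to 0 modulo the current basis, so we have a Gröbner basis.
Inter-reduce: drop elements whose leading term is divisible by another's, tail-reduce, and make monic.
Reduced Gröbner basis: {x² - 4/3x + 157/60z - 104/45, y - 23/10z + 17/15}.

The bases are distinct; the ideals are different.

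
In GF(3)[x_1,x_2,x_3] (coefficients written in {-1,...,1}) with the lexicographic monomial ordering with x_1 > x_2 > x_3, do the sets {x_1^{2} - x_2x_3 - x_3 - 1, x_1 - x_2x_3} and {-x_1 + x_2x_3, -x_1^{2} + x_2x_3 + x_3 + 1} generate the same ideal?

Equality of ideals is decidable: compute both reduced Gröbner bases (unique for the ordering) and check whether they agree.
Buchberger on the first generating set:
f_1 = x_1^{2} - x_2x_3 - x_3 - 1, LT = x_1^{2}.
f_2 = x_1 - x_2x_3, LT = x_1.

S(f_1,f_2): lcm = x_1^{2}. S = x_1x_2x_3 - x_2x_3 - x_3 - 1.
  leading term x_1x_2x_3: subtract (x_2x_3)·f_2 from x_1x_2x_3 - x_2x_3 - x_3 - 1 → x_2^{2}x_3^{2} - x_2x_3 - x_3 - 1
  leading term x_2^{2}x_3^{2}: no divisor's leading term divides it; move x_2^{2}x_3^{2} to the remainder.
  leading term x_2x_3: no divisor's leading term divides it; move -x_2x_3 to the remainder.
  leading term x_3: no divisor's leading term divides it; move -x_3 to the remainder.
  leading term 1: no divisor's leading term divides it; move -1 to the remainder.
  remainder x_2^{2}x_3^{2} - x_2x_3 - x_3 - 1 ≠ 0; add g_3 = x_2^{2}x_3^{2} - x_2x_3 - x_3 - 1 to the basis.

The other S-polynomials (S(f_1,g_3), S(f_2,g_3)) all reduce to 0 modulo the current basis, so we have a Gröbner basis.
Inter-reduce: drop elements whose leading term is divisible by another's, tail-reduce, and make monic.
Reduced Gröbner basis: {x_1 - x_2x_3, x_2^{2}x_3^{2} - x_2x_3 - x_3 - 1}.

Buchberger on the second generating set:
h_1 = -x_1 + x_2x_3, LT = x_1.
h_2 = -x_1^{2} + x_2x_3 + x_3 + 1, LT = x_1^{2}.

S(h_1,h_2): lcm = x_1^{2}. S = -x_1x_2x_3 + x_2x_3 + x_3 + 1.
  leading term x_1x_2x_3: subtract (x_2x_3)·h_1 from -x_1x_2x_3 + x_2x_3 + x_3 + 1 → -x_2^{2}x_3^{2} + x_2x_3 + x_3 + 1
  leading term x_2^{2}x_3^{2}: no divisor's leading term divides it; move -x_2^{2}x_3^{2} to the remainder.
  leading term x_2x_3: no divisor's leading term divides it; move x_2x_3 to the remainder.
  leading term x_3: no divisor's leading term divides it; move x_3 to the remainder.
  leading term 1: no divisor's leading term divides it; move 1 to the remainder.
  remainder -x_2^{2}x_3^{2} + x_2x_3 + x_3 + 1 ≠ 0; add k_3 = -x_2^{2}x_3^{2} + x_2x_3 + x_3 + 1 to the basis.

The other S-polynomials (S(h_1,k_3), S(h_2,k_3)) all reduce to 0 modulo the current basis, so we have a Gröbner basis.
Inter-reduce: drop elements whose leading term is divisible by another's, tail-reduce, and make monic.
Reduced Gröbner basis: {x_1 - x_2x_3, x_2^{2}x_3^{2} - x_2x_3 - x_3 - 1}.

Same reduced basis, so the two generating sets span the same ideal.

Yes, the ideals are equal.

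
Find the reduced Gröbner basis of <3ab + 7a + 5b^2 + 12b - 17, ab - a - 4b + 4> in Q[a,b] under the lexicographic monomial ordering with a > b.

f_1 = 3ab + 7a + 5b^2 + 12b - 17, LT = ab.
f_2 = ab - a - 4b + 4, LT = ab.

S(f_1,f_2): lcm = ab. S = 10/3a + 5/3b^2 + 8b - 29/3.
  reduce S modulo (f_1, f_2):
  remainder 10/3a + 5/3b^2 + 8b - 29/3 ≠ 0; add g_3 = 10/3a + 5/3b^2 + 8b - 29/3 to the basis.

S(f_1,g_3): lcm = ab. S = 7/3a - 1/2b^3 - 11/15b^2 + 69/10b - 17/3.
  reduce S modulo (f_1, f_2, g_3):
  remainder -1/2b^3 - 19/10b^2 + 13/10b + 11/10 ≠ 0; add g_4 = -1/2b^3 - 19/10b^2 + 13/10b + 11/10 to the basis.

The other S-polynomials (S(f_2,g_3), S(f_1,g_4), S(f_2,g_4), S(g_3,g_4)) all reduce to 0 modulo the current basis, so we have a Gröbner basis.
Inter-reduce: drop elements whose leading term is divisible by another's, tail-reduce, and make monic.

G = {a + 1/2b^2 + 12/5b - 29/10, b^3 + 19/5b^2 - 13/5b - 11/5}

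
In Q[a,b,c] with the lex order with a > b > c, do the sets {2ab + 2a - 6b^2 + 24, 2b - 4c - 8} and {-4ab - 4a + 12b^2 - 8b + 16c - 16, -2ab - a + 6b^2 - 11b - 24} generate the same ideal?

For a fixed monomial order, each ideal has a unique reduced Gröbner basis; comparing bases decides equality.
Buchberger on the first generating set:
f_1 = 2ab + 2a - 6b^2 + 24, LT = ab.
f_2 = 2b - 4c - 8, LT = b.

S(f_1,f_2): lcm = ab. S = 2ac + 5a - 3b^2 + 12.
  leading term ac: no divisor's leading term divides it; move 2ac to the remainder.
  leading term a: no divisor's leading term divides it; move 5a to the remainder.
  leading term b^2: subtract (-3/2b)·f_2 from -3b^2 + 12 → -6bc - 12b + 12
  leading term bc: subtract (-3c)·f_2 from -6bc - 12b + 12 → -12b - 12c^2 - 24c + 12
  leading term b: subtract (-6)·f_2 from -12b - 12c^2 - 24c + 12 → -12c^2 - 48c - 36
  leading term c^2: no divisor's leading term divides it; move -12c^2 to the remainder.
  leading term c: no divisor's leading term divides it; move -48c to the remainder.
  leading term 1: no divisor's leading term divides it; move -36 to the remainder.
  remainder 2ac + 5a - 12c^2 - 48c - 36 ≠ 0; add g_3 = 2ac + 5a - 12c^2 - 48c - 36 to the basis.

The other S-polynomials (S(f_1,g_3), S(f_2,g_3)) all reduce to 0 modulo the current basis, so we have a Gröbner basis.
Inter-reduce: drop elements whose leading term is divisible by another's, tail-reduce, and make monic.
Reduced Gröbner basis: {ac + 5/2a - 6c^2 - 24c - 18, b - 2c - 4}.

Buchberger on the second generating set:
h_1 = -4ab - 4a + 12b^2 - 8b + 16c - 16, LT = ab.
h_2 = -2ab - a + 6b^2 - 11b - 24, LT = ab.

S(h_1,h_2): lcm = ab. S = 1/2a - 7/2b - 4c - 8.
  leading term a: no divisor's leading term divides it; move 1/2a to the remainder.
  leading term b: no divisor's leading term divides it; move -7/2b to the remainder.
  leading term c: no divisor's leading term divides it; move -4c to the remainder.
  leading term 1: no divisor's leading term divides it; move -8 to the remainder.
  remainder 1/2a - 7/2b - 4c - 8 ≠ 0; add k_3 = 1/2a - 7/2b - 4c - 8 to the basis.

S(h_1,k_3): lcm = ab. S = a + 4b^2 + 8bc + 18b - 4c + 4.
  leading term a: subtract (2)·k_3 from a + 4b^2 + 8bc + 18b - 4c + 4 → 4b^2 + 8bc + 25b + 4c + 20
  leading term b^2: no divisor's leading term divides it; move 4b^2 to the remainder.
  leading term bc: no divisor's leading term divides it; move 8bc to the remainder.
  leading term b: no divisor's leading term divides it; move 25b to the remainder.
  leading term c: no divisor's leading term divides it; move 4c to the remainder.
  leading term 1: no divisor's leading term divides it; move 20 to the remainder.
  remainder 4b^2 + 8bc + 25b + 4c + 20 ≠ 0; add k_4 = 4b^2 + 8bc + 25b + 4c + 20 to the basis.

The other S-polynomials (S(h_2,k_3), S(h_1,k_4), S(h_2,k_4), S(k_3,k_4)) all reduce to 0 modulo the current basis, so we have a Gröbner basis.
Inter-reduce: drop elements whose leading term is divisible by another's, tail-reduce, and make monic.
Reduced Gröbner basis: {a - 7b - 8c - 16, b^2 + 2bc + 25/4b + c + 5}.

The bases are distinct; the ideals are different.
The choice of monomial ordering does not affect the verdict — as long as both bases are computed under the same ordering, their equality decides ideal equality.

No, the ideals differ.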